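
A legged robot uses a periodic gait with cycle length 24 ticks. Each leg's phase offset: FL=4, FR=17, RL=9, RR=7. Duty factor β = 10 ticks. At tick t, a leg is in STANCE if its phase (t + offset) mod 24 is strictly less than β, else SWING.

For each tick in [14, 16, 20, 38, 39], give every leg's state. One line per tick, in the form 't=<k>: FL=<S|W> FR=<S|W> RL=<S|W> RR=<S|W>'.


t=14: FL=W FR=S RL=W RR=W
t=16: FL=W FR=S RL=S RR=W
t=20: FL=S FR=W RL=S RR=S
t=38: FL=W FR=S RL=W RR=W
t=39: FL=W FR=S RL=S RR=W

t=14: phase=(18,7,23,21) vs β=10 → FL=W FR=S RL=W RR=W
t=16: phase=(20,9,1,23) vs β=10 → FL=W FR=S RL=S RR=W
t=20: phase=(0,13,5,3) vs β=10 → FL=S FR=W RL=S RR=S
t=38: phase=(18,7,23,21) vs β=10 → FL=W FR=S RL=W RR=W
t=39: phase=(19,8,0,22) vs β=10 → FL=W FR=S RL=S RR=W


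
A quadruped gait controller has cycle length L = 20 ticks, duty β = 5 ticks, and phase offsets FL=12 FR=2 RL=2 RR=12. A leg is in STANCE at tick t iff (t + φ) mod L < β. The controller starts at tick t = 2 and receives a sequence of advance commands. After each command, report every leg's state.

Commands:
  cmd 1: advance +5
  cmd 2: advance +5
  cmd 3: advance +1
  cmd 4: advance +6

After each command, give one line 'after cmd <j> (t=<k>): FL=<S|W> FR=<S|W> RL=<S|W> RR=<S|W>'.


start t=2: FL=W FR=S RL=S RR=W
cmd 1: advance +5 → t=7, phase=(19,9,9,19) → FL=W FR=W RL=W RR=W
cmd 2: advance +5 → t=12, phase=(4,14,14,4) → FL=S FR=W RL=W RR=S
cmd 3: advance +1 → t=13, phase=(5,15,15,5) → FL=W FR=W RL=W RR=W
cmd 4: advance +6 → t=19, phase=(11,1,1,11) → FL=W FR=S RL=S RR=W

after cmd 1 (t=7): FL=W FR=W RL=W RR=W
after cmd 2 (t=12): FL=S FR=W RL=W RR=S
after cmd 3 (t=13): FL=W FR=W RL=W RR=W
after cmd 4 (t=19): FL=W FR=S RL=S RR=W


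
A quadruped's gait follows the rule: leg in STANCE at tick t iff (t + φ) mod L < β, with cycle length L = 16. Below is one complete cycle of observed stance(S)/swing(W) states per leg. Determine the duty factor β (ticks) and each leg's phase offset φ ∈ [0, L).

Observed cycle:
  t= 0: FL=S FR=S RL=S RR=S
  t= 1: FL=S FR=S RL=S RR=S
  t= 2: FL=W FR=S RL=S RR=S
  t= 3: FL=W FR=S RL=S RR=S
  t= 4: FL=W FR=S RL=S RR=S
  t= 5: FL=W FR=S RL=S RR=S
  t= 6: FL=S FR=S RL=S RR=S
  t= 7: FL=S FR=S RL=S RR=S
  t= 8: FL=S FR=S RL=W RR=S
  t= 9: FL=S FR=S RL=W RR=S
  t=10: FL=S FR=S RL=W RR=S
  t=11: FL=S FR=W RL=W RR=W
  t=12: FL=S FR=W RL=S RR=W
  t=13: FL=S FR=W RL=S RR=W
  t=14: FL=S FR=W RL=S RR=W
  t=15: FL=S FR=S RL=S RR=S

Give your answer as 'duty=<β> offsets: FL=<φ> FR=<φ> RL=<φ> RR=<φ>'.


duty=12 offsets: FL=10 FR=1 RL=4 RR=1

duty β = stance ticks per leg = 12
FL: stance ticks = 12; W→S at t=6 → φ=10
FR: stance ticks = 12; W→S at t=15 → φ=1
RL: stance ticks = 12; W→S at t=12 → φ=4
RR: stance ticks = 12; W→S at t=15 → φ=1


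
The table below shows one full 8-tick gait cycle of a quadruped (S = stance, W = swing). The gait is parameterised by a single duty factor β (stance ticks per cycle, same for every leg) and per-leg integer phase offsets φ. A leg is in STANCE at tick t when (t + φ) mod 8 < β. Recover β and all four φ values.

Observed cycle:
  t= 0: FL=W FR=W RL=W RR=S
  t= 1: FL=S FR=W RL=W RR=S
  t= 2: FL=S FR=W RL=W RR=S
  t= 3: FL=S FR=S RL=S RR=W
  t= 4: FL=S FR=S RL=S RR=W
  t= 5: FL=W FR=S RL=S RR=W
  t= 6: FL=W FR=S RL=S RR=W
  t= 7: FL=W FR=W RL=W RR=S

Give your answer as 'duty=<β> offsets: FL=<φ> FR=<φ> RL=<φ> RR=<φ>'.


duty=4 offsets: FL=7 FR=5 RL=5 RR=1

duty β = stance ticks per leg = 4
FL: stance ticks = 4; W→S at t=1 → φ=7
FR: stance ticks = 4; W→S at t=3 → φ=5
RL: stance ticks = 4; W→S at t=3 → φ=5
RR: stance ticks = 4; W→S at t=7 → φ=1


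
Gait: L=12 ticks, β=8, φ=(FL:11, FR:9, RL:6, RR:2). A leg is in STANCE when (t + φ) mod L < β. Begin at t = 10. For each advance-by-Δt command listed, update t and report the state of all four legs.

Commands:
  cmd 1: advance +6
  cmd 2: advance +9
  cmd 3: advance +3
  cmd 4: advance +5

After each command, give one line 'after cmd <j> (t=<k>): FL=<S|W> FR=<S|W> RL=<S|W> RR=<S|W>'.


after cmd 1 (t=16): FL=S FR=S RL=W RR=S
after cmd 2 (t=25): FL=S FR=W RL=S RR=S
after cmd 3 (t=28): FL=S FR=S RL=W RR=S
after cmd 4 (t=33): FL=W FR=S RL=S RR=W

start t=10: FL=W FR=S RL=S RR=S
cmd 1: advance +6 → t=16, phase=(3,1,10,6) → FL=S FR=S RL=W RR=S
cmd 2: advance +9 → t=25, phase=(0,10,7,3) → FL=S FR=W RL=S RR=S
cmd 3: advance +3 → t=28, phase=(3,1,10,6) → FL=S FR=S RL=W RR=S
cmd 4: advance +5 → t=33, phase=(8,6,3,11) → FL=W FR=S RL=S RR=W


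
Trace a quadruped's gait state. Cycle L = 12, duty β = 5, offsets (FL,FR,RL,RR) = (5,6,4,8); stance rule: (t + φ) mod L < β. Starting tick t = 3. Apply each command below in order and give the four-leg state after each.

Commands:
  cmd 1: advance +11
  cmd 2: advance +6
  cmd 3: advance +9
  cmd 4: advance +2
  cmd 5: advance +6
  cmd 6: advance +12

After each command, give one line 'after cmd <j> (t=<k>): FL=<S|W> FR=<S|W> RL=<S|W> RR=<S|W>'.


after cmd 1 (t=14): FL=W FR=W RL=W RR=W
after cmd 2 (t=20): FL=S FR=S RL=S RR=S
after cmd 3 (t=29): FL=W FR=W RL=W RR=S
after cmd 4 (t=31): FL=S FR=S RL=W RR=S
after cmd 5 (t=37): FL=W FR=W RL=W RR=W
after cmd 6 (t=49): FL=W FR=W RL=W RR=W

start t=3: FL=W FR=W RL=W RR=W
cmd 1: advance +11 → t=14, phase=(7,8,6,10) → FL=W FR=W RL=W RR=W
cmd 2: advance +6 → t=20, phase=(1,2,0,4) → FL=S FR=S RL=S RR=S
cmd 3: advance +9 → t=29, phase=(10,11,9,1) → FL=W FR=W RL=W RR=S
cmd 4: advance +2 → t=31, phase=(0,1,11,3) → FL=S FR=S RL=W RR=S
cmd 5: advance +6 → t=37, phase=(6,7,5,9) → FL=W FR=W RL=W RR=W
cmd 6: advance +12 → t=49, phase=(6,7,5,9) → FL=W FR=W RL=W RR=W


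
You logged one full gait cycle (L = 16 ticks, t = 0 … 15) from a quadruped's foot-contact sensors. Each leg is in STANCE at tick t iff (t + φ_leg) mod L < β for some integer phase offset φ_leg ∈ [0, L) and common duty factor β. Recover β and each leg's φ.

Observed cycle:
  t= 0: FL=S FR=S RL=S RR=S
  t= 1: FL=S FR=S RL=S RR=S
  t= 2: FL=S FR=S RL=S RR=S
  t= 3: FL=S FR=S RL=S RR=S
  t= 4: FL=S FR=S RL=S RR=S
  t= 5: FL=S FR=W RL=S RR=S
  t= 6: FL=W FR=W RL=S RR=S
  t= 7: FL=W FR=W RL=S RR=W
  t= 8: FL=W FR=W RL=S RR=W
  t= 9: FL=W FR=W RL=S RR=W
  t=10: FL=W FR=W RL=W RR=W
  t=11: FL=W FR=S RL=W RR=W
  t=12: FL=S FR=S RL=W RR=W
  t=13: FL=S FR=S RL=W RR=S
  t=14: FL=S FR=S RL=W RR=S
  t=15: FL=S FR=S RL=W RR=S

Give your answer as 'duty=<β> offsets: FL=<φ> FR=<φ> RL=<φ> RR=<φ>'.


duty=10 offsets: FL=4 FR=5 RL=0 RR=3

duty β = stance ticks per leg = 10
FL: stance ticks = 10; W→S at t=12 → φ=4
FR: stance ticks = 10; W→S at t=11 → φ=5
RL: stance ticks = 10; W→S at t=0 → φ=0
RR: stance ticks = 10; W→S at t=13 → φ=3


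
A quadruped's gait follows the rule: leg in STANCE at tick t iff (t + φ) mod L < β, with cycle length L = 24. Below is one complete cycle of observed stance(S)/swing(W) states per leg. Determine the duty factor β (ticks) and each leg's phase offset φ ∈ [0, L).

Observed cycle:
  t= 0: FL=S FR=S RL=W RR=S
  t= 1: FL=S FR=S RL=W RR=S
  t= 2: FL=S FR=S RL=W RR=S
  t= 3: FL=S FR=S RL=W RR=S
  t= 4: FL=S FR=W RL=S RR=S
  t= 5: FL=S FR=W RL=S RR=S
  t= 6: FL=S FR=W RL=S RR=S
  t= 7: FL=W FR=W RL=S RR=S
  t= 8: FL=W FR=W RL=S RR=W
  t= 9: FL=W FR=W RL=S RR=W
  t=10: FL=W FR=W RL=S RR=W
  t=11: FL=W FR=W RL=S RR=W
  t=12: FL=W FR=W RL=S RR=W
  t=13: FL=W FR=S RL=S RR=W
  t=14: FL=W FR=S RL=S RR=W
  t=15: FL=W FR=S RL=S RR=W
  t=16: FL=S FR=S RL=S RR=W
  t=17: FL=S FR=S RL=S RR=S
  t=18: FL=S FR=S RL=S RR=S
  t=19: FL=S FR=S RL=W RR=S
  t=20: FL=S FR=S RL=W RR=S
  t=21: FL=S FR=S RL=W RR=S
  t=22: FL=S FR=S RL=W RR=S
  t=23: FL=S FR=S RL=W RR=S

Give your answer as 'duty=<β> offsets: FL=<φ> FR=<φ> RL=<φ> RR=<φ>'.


duty=15 offsets: FL=8 FR=11 RL=20 RR=7

duty β = stance ticks per leg = 15
FL: stance ticks = 15; W→S at t=16 → φ=8
FR: stance ticks = 15; W→S at t=13 → φ=11
RL: stance ticks = 15; W→S at t=4 → φ=20
RR: stance ticks = 15; W→S at t=17 → φ=7


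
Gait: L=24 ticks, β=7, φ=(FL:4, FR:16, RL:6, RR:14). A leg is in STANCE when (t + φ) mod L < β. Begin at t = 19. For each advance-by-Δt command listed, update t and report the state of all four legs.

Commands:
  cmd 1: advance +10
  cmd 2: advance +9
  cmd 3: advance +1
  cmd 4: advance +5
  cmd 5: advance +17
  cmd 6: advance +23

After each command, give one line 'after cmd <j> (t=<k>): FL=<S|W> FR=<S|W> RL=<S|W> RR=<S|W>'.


start t=19: FL=W FR=W RL=S RR=W
cmd 1: advance +10 → t=29, phase=(9,21,11,19) → FL=W FR=W RL=W RR=W
cmd 2: advance +9 → t=38, phase=(18,6,20,4) → FL=W FR=S RL=W RR=S
cmd 3: advance +1 → t=39, phase=(19,7,21,5) → FL=W FR=W RL=W RR=S
cmd 4: advance +5 → t=44, phase=(0,12,2,10) → FL=S FR=W RL=S RR=W
cmd 5: advance +17 → t=61, phase=(17,5,19,3) → FL=W FR=S RL=W RR=S
cmd 6: advance +23 → t=84, phase=(16,4,18,2) → FL=W FR=S RL=W RR=S

after cmd 1 (t=29): FL=W FR=W RL=W RR=W
after cmd 2 (t=38): FL=W FR=S RL=W RR=S
after cmd 3 (t=39): FL=W FR=W RL=W RR=S
after cmd 4 (t=44): FL=S FR=W RL=S RR=W
after cmd 5 (t=61): FL=W FR=S RL=W RR=S
after cmd 6 (t=84): FL=W FR=S RL=W RR=S


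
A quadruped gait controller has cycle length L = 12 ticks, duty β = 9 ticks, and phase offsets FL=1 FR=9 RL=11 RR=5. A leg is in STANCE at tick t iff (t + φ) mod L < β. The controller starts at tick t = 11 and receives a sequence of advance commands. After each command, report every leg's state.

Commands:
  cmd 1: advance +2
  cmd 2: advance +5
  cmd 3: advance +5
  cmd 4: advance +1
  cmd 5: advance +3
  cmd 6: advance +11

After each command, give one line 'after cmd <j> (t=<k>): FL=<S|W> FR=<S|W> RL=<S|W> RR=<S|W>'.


after cmd 1 (t=13): FL=S FR=W RL=S RR=S
after cmd 2 (t=18): FL=S FR=S RL=S RR=W
after cmd 3 (t=23): FL=S FR=S RL=W RR=S
after cmd 4 (t=24): FL=S FR=W RL=W RR=S
after cmd 5 (t=27): FL=S FR=S RL=S RR=S
after cmd 6 (t=38): FL=S FR=W RL=S RR=S

start t=11: FL=S FR=S RL=W RR=S
cmd 1: advance +2 → t=13, phase=(2,10,0,6) → FL=S FR=W RL=S RR=S
cmd 2: advance +5 → t=18, phase=(7,3,5,11) → FL=S FR=S RL=S RR=W
cmd 3: advance +5 → t=23, phase=(0,8,10,4) → FL=S FR=S RL=W RR=S
cmd 4: advance +1 → t=24, phase=(1,9,11,5) → FL=S FR=W RL=W RR=S
cmd 5: advance +3 → t=27, phase=(4,0,2,8) → FL=S FR=S RL=S RR=S
cmd 6: advance +11 → t=38, phase=(3,11,1,7) → FL=S FR=W RL=S RR=S


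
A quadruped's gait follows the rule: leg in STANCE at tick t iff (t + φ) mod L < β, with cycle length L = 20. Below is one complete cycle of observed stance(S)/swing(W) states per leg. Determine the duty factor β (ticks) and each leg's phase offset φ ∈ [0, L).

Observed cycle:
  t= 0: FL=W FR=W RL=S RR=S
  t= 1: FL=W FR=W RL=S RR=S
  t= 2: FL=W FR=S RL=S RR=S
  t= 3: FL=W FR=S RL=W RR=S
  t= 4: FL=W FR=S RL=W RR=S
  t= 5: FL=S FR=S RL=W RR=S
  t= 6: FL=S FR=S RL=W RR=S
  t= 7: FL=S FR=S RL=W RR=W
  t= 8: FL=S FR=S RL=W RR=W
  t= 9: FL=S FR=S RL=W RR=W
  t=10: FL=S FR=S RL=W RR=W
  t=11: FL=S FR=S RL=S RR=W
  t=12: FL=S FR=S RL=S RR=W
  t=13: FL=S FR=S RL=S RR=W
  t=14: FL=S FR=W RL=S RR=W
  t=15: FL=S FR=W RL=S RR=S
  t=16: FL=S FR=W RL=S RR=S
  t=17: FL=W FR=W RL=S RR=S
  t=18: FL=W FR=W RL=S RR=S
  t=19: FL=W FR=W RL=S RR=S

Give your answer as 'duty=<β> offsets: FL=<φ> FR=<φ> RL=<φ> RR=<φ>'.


duty=12 offsets: FL=15 FR=18 RL=9 RR=5

duty β = stance ticks per leg = 12
FL: stance ticks = 12; W→S at t=5 → φ=15
FR: stance ticks = 12; W→S at t=2 → φ=18
RL: stance ticks = 12; W→S at t=11 → φ=9
RR: stance ticks = 12; W→S at t=15 → φ=5


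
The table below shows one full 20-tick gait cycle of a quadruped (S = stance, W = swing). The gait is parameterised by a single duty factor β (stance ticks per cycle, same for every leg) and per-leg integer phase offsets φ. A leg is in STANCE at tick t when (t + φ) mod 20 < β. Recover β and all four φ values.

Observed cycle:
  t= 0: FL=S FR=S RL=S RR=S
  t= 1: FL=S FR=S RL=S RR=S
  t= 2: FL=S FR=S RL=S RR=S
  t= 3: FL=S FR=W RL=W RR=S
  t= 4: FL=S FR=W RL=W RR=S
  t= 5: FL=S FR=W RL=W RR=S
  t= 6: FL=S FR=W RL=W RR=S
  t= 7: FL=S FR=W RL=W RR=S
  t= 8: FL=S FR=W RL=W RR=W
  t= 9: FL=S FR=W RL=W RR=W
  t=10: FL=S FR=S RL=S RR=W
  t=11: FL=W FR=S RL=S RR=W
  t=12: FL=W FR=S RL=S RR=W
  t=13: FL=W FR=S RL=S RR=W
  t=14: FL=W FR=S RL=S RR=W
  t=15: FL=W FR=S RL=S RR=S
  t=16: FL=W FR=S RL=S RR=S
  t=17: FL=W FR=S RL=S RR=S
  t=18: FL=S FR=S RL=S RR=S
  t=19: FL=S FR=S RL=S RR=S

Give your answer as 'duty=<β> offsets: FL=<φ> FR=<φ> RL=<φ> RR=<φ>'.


duty=13 offsets: FL=2 FR=10 RL=10 RR=5

duty β = stance ticks per leg = 13
FL: stance ticks = 13; W→S at t=18 → φ=2
FR: stance ticks = 13; W→S at t=10 → φ=10
RL: stance ticks = 13; W→S at t=10 → φ=10
RR: stance ticks = 13; W→S at t=15 → φ=5


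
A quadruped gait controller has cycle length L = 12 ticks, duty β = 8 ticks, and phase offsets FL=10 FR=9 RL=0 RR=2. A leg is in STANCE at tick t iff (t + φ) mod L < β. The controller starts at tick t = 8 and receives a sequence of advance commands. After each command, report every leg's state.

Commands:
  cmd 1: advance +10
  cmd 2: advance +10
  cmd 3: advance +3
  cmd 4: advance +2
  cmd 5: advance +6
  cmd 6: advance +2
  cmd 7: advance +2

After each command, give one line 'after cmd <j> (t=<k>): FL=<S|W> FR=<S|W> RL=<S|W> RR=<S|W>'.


start t=8: FL=S FR=S RL=W RR=W
cmd 1: advance +10 → t=18, phase=(4,3,6,8) → FL=S FR=S RL=S RR=W
cmd 2: advance +10 → t=28, phase=(2,1,4,6) → FL=S FR=S RL=S RR=S
cmd 3: advance +3 → t=31, phase=(5,4,7,9) → FL=S FR=S RL=S RR=W
cmd 4: advance +2 → t=33, phase=(7,6,9,11) → FL=S FR=S RL=W RR=W
cmd 5: advance +6 → t=39, phase=(1,0,3,5) → FL=S FR=S RL=S RR=S
cmd 6: advance +2 → t=41, phase=(3,2,5,7) → FL=S FR=S RL=S RR=S
cmd 7: advance +2 → t=43, phase=(5,4,7,9) → FL=S FR=S RL=S RR=W

after cmd 1 (t=18): FL=S FR=S RL=S RR=W
after cmd 2 (t=28): FL=S FR=S RL=S RR=S
after cmd 3 (t=31): FL=S FR=S RL=S RR=W
after cmd 4 (t=33): FL=S FR=S RL=W RR=W
after cmd 5 (t=39): FL=S FR=S RL=S RR=S
after cmd 6 (t=41): FL=S FR=S RL=S RR=S
after cmd 7 (t=43): FL=S FR=S RL=S RR=W


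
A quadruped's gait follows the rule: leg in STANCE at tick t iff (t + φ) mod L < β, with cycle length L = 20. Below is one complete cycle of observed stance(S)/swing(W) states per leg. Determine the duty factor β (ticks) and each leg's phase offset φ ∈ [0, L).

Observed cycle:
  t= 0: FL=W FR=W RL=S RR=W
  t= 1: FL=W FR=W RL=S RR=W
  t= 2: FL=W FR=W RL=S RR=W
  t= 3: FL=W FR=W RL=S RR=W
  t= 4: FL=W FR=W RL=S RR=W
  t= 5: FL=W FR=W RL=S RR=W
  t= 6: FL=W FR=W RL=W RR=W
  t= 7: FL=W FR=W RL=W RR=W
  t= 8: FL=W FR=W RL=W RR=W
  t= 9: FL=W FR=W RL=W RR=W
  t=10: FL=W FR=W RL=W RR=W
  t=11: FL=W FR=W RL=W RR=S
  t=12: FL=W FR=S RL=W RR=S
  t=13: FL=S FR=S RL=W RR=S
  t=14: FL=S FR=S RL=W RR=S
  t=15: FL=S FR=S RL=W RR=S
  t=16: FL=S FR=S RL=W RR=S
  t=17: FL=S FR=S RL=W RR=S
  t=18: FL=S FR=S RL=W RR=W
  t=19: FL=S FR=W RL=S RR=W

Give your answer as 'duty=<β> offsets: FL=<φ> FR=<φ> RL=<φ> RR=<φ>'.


duty=7 offsets: FL=7 FR=8 RL=1 RR=9

duty β = stance ticks per leg = 7
FL: stance ticks = 7; W→S at t=13 → φ=7
FR: stance ticks = 7; W→S at t=12 → φ=8
RL: stance ticks = 7; W→S at t=19 → φ=1
RR: stance ticks = 7; W→S at t=11 → φ=9


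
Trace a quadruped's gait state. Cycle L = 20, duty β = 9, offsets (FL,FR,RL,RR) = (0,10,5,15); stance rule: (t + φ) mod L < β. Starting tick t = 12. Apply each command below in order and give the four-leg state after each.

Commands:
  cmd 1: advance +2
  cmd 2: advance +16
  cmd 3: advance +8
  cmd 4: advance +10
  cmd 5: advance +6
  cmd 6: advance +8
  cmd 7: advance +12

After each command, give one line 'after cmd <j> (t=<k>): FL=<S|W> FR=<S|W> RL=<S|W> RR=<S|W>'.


after cmd 1 (t=14): FL=W FR=S RL=W RR=W
after cmd 2 (t=30): FL=W FR=S RL=W RR=S
after cmd 3 (t=38): FL=W FR=S RL=S RR=W
after cmd 4 (t=48): FL=S FR=W RL=W RR=S
after cmd 5 (t=54): FL=W FR=S RL=W RR=W
after cmd 6 (t=62): FL=S FR=W RL=S RR=W
after cmd 7 (t=74): FL=W FR=S RL=W RR=W

start t=12: FL=W FR=S RL=W RR=S
cmd 1: advance +2 → t=14, phase=(14,4,19,9) → FL=W FR=S RL=W RR=W
cmd 2: advance +16 → t=30, phase=(10,0,15,5) → FL=W FR=S RL=W RR=S
cmd 3: advance +8 → t=38, phase=(18,8,3,13) → FL=W FR=S RL=S RR=W
cmd 4: advance +10 → t=48, phase=(8,18,13,3) → FL=S FR=W RL=W RR=S
cmd 5: advance +6 → t=54, phase=(14,4,19,9) → FL=W FR=S RL=W RR=W
cmd 6: advance +8 → t=62, phase=(2,12,7,17) → FL=S FR=W RL=S RR=W
cmd 7: advance +12 → t=74, phase=(14,4,19,9) → FL=W FR=S RL=W RR=W


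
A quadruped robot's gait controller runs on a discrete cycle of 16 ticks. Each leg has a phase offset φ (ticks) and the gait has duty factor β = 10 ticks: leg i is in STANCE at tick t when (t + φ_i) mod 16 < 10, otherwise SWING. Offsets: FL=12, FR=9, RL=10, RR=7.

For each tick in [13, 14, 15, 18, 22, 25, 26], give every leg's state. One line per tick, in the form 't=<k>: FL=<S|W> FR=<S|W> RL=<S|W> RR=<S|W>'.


t=13: FL=S FR=S RL=S RR=S
t=14: FL=W FR=S RL=S RR=S
t=15: FL=W FR=S RL=S RR=S
t=18: FL=W FR=W RL=W RR=S
t=22: FL=S FR=W RL=S RR=W
t=25: FL=S FR=S RL=S RR=S
t=26: FL=S FR=S RL=S RR=S

t=13: phase=(9,6,7,4) vs β=10 → FL=S FR=S RL=S RR=S
t=14: phase=(10,7,8,5) vs β=10 → FL=W FR=S RL=S RR=S
t=15: phase=(11,8,9,6) vs β=10 → FL=W FR=S RL=S RR=S
t=18: phase=(14,11,12,9) vs β=10 → FL=W FR=W RL=W RR=S
t=22: phase=(2,15,0,13) vs β=10 → FL=S FR=W RL=S RR=W
t=25: phase=(5,2,3,0) vs β=10 → FL=S FR=S RL=S RR=S
t=26: phase=(6,3,4,1) vs β=10 → FL=S FR=S RL=S RR=S


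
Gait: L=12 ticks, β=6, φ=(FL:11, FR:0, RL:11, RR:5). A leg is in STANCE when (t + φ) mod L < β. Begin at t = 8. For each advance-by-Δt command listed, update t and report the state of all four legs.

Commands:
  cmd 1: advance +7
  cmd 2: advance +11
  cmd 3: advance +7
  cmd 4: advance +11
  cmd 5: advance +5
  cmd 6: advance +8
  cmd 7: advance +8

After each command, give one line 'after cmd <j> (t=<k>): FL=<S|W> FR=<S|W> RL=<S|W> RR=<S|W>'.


after cmd 1 (t=15): FL=S FR=S RL=S RR=W
after cmd 2 (t=26): FL=S FR=S RL=S RR=W
after cmd 3 (t=33): FL=W FR=W RL=W RR=S
after cmd 4 (t=44): FL=W FR=W RL=W RR=S
after cmd 5 (t=49): FL=S FR=S RL=S RR=W
after cmd 6 (t=57): FL=W FR=W RL=W RR=S
after cmd 7 (t=65): FL=S FR=S RL=S RR=W

start t=8: FL=W FR=W RL=W RR=S
cmd 1: advance +7 → t=15, phase=(2,3,2,8) → FL=S FR=S RL=S RR=W
cmd 2: advance +11 → t=26, phase=(1,2,1,7) → FL=S FR=S RL=S RR=W
cmd 3: advance +7 → t=33, phase=(8,9,8,2) → FL=W FR=W RL=W RR=S
cmd 4: advance +11 → t=44, phase=(7,8,7,1) → FL=W FR=W RL=W RR=S
cmd 5: advance +5 → t=49, phase=(0,1,0,6) → FL=S FR=S RL=S RR=W
cmd 6: advance +8 → t=57, phase=(8,9,8,2) → FL=W FR=W RL=W RR=S
cmd 7: advance +8 → t=65, phase=(4,5,4,10) → FL=S FR=S RL=S RR=W


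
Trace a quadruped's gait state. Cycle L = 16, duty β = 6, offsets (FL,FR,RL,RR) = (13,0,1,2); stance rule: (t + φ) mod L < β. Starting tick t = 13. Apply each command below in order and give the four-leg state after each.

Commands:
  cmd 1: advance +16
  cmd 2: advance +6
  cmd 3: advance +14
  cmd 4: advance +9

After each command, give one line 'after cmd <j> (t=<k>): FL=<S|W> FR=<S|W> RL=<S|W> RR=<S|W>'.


after cmd 1 (t=29): FL=W FR=W RL=W RR=W
after cmd 2 (t=35): FL=S FR=S RL=S RR=S
after cmd 3 (t=49): FL=W FR=S RL=S RR=S
after cmd 4 (t=58): FL=W FR=W RL=W RR=W

start t=13: FL=W FR=W RL=W RR=W
cmd 1: advance +16 → t=29, phase=(10,13,14,15) → FL=W FR=W RL=W RR=W
cmd 2: advance +6 → t=35, phase=(0,3,4,5) → FL=S FR=S RL=S RR=S
cmd 3: advance +14 → t=49, phase=(14,1,2,3) → FL=W FR=S RL=S RR=S
cmd 4: advance +9 → t=58, phase=(7,10,11,12) → FL=W FR=W RL=W RR=W


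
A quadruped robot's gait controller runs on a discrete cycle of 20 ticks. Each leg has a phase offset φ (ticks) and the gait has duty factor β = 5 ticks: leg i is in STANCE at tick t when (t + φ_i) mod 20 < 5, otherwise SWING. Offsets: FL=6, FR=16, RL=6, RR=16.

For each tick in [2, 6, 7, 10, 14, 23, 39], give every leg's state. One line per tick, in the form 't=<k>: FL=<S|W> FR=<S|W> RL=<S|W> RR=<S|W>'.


t=2: FL=W FR=W RL=W RR=W
t=6: FL=W FR=S RL=W RR=S
t=7: FL=W FR=S RL=W RR=S
t=10: FL=W FR=W RL=W RR=W
t=14: FL=S FR=W RL=S RR=W
t=23: FL=W FR=W RL=W RR=W
t=39: FL=W FR=W RL=W RR=W

t=2: phase=(8,18,8,18) vs β=5 → FL=W FR=W RL=W RR=W
t=6: phase=(12,2,12,2) vs β=5 → FL=W FR=S RL=W RR=S
t=7: phase=(13,3,13,3) vs β=5 → FL=W FR=S RL=W RR=S
t=10: phase=(16,6,16,6) vs β=5 → FL=W FR=W RL=W RR=W
t=14: phase=(0,10,0,10) vs β=5 → FL=S FR=W RL=S RR=W
t=23: phase=(9,19,9,19) vs β=5 → FL=W FR=W RL=W RR=W
t=39: phase=(5,15,5,15) vs β=5 → FL=W FR=W RL=W RR=W


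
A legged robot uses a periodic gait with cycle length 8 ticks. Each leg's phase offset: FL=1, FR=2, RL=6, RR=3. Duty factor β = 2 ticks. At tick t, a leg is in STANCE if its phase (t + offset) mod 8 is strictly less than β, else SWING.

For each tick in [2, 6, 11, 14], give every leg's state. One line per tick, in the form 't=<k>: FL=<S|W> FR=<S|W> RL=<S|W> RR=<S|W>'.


t=2: FL=W FR=W RL=S RR=W
t=6: FL=W FR=S RL=W RR=S
t=11: FL=W FR=W RL=S RR=W
t=14: FL=W FR=S RL=W RR=S

t=2: phase=(3,4,0,5) vs β=2 → FL=W FR=W RL=S RR=W
t=6: phase=(7,0,4,1) vs β=2 → FL=W FR=S RL=W RR=S
t=11: phase=(4,5,1,6) vs β=2 → FL=W FR=W RL=S RR=W
t=14: phase=(7,0,4,1) vs β=2 → FL=W FR=S RL=W RR=S


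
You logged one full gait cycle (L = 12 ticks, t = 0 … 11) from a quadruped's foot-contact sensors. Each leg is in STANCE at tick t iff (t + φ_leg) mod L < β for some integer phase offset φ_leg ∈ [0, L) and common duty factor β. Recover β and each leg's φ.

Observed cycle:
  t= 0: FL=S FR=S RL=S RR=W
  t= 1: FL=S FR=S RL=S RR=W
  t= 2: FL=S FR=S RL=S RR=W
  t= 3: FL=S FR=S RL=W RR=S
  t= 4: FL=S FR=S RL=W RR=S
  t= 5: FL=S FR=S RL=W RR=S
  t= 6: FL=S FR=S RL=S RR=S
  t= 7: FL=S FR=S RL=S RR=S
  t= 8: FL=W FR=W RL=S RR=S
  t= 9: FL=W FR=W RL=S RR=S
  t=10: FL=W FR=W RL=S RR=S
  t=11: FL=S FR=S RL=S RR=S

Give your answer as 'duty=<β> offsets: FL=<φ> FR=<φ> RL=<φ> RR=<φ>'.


duty=9 offsets: FL=1 FR=1 RL=6 RR=9

duty β = stance ticks per leg = 9
FL: stance ticks = 9; W→S at t=11 → φ=1
FR: stance ticks = 9; W→S at t=11 → φ=1
RL: stance ticks = 9; W→S at t=6 → φ=6
RR: stance ticks = 9; W→S at t=3 → φ=9


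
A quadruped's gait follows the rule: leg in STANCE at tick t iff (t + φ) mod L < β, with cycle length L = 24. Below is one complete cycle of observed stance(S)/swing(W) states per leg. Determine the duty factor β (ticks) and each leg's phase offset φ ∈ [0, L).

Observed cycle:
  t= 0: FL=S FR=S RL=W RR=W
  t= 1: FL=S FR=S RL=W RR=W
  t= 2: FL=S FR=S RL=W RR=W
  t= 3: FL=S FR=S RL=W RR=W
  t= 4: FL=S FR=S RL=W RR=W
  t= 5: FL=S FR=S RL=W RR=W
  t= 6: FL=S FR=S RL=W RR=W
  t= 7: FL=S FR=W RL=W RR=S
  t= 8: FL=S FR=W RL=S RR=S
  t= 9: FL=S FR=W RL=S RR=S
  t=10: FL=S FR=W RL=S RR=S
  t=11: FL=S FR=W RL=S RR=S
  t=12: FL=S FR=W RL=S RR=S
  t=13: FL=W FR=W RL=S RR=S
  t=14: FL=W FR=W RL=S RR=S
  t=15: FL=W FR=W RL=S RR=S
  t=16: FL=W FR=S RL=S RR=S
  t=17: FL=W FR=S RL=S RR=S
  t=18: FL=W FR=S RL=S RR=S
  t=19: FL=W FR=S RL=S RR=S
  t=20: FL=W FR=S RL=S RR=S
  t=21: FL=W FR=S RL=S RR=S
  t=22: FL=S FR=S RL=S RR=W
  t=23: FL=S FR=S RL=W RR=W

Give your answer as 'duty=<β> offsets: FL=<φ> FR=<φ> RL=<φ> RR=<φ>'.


duty=15 offsets: FL=2 FR=8 RL=16 RR=17

duty β = stance ticks per leg = 15
FL: stance ticks = 15; W→S at t=22 → φ=2
FR: stance ticks = 15; W→S at t=16 → φ=8
RL: stance ticks = 15; W→S at t=8 → φ=16
RR: stance ticks = 15; W→S at t=7 → φ=17


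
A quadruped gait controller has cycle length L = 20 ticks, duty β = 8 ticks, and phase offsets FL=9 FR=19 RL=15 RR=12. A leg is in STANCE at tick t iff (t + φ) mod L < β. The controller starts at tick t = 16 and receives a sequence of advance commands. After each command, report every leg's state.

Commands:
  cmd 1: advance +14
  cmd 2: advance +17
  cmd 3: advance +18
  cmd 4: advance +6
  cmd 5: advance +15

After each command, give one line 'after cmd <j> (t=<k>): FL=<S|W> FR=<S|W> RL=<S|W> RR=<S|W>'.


after cmd 1 (t=30): FL=W FR=W RL=S RR=S
after cmd 2 (t=47): FL=W FR=S RL=S RR=W
after cmd 3 (t=65): FL=W FR=S RL=S RR=W
after cmd 4 (t=71): FL=S FR=W RL=S RR=S
after cmd 5 (t=86): FL=W FR=S RL=S RR=W

start t=16: FL=S FR=W RL=W RR=W
cmd 1: advance +14 → t=30, phase=(19,9,5,2) → FL=W FR=W RL=S RR=S
cmd 2: advance +17 → t=47, phase=(16,6,2,19) → FL=W FR=S RL=S RR=W
cmd 3: advance +18 → t=65, phase=(14,4,0,17) → FL=W FR=S RL=S RR=W
cmd 4: advance +6 → t=71, phase=(0,10,6,3) → FL=S FR=W RL=S RR=S
cmd 5: advance +15 → t=86, phase=(15,5,1,18) → FL=W FR=S RL=S RR=W


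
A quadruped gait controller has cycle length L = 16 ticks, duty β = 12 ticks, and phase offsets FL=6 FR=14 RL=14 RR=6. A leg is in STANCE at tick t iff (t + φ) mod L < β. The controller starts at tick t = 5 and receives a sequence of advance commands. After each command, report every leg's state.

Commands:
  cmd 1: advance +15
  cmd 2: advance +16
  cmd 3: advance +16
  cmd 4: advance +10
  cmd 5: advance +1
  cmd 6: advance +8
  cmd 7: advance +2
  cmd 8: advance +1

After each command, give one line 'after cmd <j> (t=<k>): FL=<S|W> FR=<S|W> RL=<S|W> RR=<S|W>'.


start t=5: FL=S FR=S RL=S RR=S
cmd 1: advance +15 → t=20, phase=(10,2,2,10) → FL=S FR=S RL=S RR=S
cmd 2: advance +16 → t=36, phase=(10,2,2,10) → FL=S FR=S RL=S RR=S
cmd 3: advance +16 → t=52, phase=(10,2,2,10) → FL=S FR=S RL=S RR=S
cmd 4: advance +10 → t=62, phase=(4,12,12,4) → FL=S FR=W RL=W RR=S
cmd 5: advance +1 → t=63, phase=(5,13,13,5) → FL=S FR=W RL=W RR=S
cmd 6: advance +8 → t=71, phase=(13,5,5,13) → FL=W FR=S RL=S RR=W
cmd 7: advance +2 → t=73, phase=(15,7,7,15) → FL=W FR=S RL=S RR=W
cmd 8: advance +1 → t=74, phase=(0,8,8,0) → FL=S FR=S RL=S RR=S

after cmd 1 (t=20): FL=S FR=S RL=S RR=S
after cmd 2 (t=36): FL=S FR=S RL=S RR=S
after cmd 3 (t=52): FL=S FR=S RL=S RR=S
after cmd 4 (t=62): FL=S FR=W RL=W RR=S
after cmd 5 (t=63): FL=S FR=W RL=W RR=S
after cmd 6 (t=71): FL=W FR=S RL=S RR=W
after cmd 7 (t=73): FL=W FR=S RL=S RR=W
after cmd 8 (t=74): FL=S FR=S RL=S RR=S


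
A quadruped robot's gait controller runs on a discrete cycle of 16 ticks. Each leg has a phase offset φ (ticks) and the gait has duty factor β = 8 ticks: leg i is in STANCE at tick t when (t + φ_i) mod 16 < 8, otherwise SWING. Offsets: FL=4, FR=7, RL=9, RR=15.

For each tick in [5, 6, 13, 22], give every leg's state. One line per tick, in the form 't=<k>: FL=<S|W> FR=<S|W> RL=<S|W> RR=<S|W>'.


t=5: FL=W FR=W RL=W RR=S
t=6: FL=W FR=W RL=W RR=S
t=13: FL=S FR=S RL=S RR=W
t=22: FL=W FR=W RL=W RR=S

t=5: phase=(9,12,14,4) vs β=8 → FL=W FR=W RL=W RR=S
t=6: phase=(10,13,15,5) vs β=8 → FL=W FR=W RL=W RR=S
t=13: phase=(1,4,6,12) vs β=8 → FL=S FR=S RL=S RR=W
t=22: phase=(10,13,15,5) vs β=8 → FL=W FR=W RL=W RR=S


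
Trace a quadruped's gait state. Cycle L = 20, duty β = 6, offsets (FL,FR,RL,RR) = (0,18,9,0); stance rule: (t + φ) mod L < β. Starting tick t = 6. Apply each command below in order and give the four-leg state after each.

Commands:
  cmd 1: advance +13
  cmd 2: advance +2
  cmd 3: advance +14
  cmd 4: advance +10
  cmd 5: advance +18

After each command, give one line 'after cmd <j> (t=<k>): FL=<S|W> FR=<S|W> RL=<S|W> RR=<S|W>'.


after cmd 1 (t=19): FL=W FR=W RL=W RR=W
after cmd 2 (t=21): FL=S FR=W RL=W RR=S
after cmd 3 (t=35): FL=W FR=W RL=S RR=W
after cmd 4 (t=45): FL=S FR=S RL=W RR=S
after cmd 5 (t=63): FL=S FR=S RL=W RR=S

start t=6: FL=W FR=S RL=W RR=W
cmd 1: advance +13 → t=19, phase=(19,17,8,19) → FL=W FR=W RL=W RR=W
cmd 2: advance +2 → t=21, phase=(1,19,10,1) → FL=S FR=W RL=W RR=S
cmd 3: advance +14 → t=35, phase=(15,13,4,15) → FL=W FR=W RL=S RR=W
cmd 4: advance +10 → t=45, phase=(5,3,14,5) → FL=S FR=S RL=W RR=S
cmd 5: advance +18 → t=63, phase=(3,1,12,3) → FL=S FR=S RL=W RR=S


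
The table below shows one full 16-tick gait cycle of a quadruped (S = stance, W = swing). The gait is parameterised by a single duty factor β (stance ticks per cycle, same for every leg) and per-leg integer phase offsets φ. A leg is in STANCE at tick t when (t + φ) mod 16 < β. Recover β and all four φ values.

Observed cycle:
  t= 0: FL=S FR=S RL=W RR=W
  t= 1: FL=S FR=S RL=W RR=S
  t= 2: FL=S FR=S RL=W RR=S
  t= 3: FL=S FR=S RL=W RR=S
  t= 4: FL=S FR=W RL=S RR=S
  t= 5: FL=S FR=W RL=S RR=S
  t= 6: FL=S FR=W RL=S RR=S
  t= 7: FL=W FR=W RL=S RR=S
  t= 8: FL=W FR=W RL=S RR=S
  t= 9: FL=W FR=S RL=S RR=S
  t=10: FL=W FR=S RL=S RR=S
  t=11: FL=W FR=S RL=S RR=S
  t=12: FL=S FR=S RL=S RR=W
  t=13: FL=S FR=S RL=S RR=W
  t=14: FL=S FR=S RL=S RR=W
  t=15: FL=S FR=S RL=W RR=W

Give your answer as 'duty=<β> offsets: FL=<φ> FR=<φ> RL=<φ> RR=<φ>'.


duty=11 offsets: FL=4 FR=7 RL=12 RR=15

duty β = stance ticks per leg = 11
FL: stance ticks = 11; W→S at t=12 → φ=4
FR: stance ticks = 11; W→S at t=9 → φ=7
RL: stance ticks = 11; W→S at t=4 → φ=12
RR: stance ticks = 11; W→S at t=1 → φ=15


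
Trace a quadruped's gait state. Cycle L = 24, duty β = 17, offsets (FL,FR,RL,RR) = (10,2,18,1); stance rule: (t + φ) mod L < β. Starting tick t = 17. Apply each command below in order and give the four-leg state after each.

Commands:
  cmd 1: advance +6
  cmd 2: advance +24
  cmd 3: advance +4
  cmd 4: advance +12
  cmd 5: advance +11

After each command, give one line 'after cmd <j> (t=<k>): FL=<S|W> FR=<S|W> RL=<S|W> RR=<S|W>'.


start t=17: FL=S FR=W RL=S RR=W
cmd 1: advance +6 → t=23, phase=(9,1,17,0) → FL=S FR=S RL=W RR=S
cmd 2: advance +24 → t=47, phase=(9,1,17,0) → FL=S FR=S RL=W RR=S
cmd 3: advance +4 → t=51, phase=(13,5,21,4) → FL=S FR=S RL=W RR=S
cmd 4: advance +12 → t=63, phase=(1,17,9,16) → FL=S FR=W RL=S RR=S
cmd 5: advance +11 → t=74, phase=(12,4,20,3) → FL=S FR=S RL=W RR=S

after cmd 1 (t=23): FL=S FR=S RL=W RR=S
after cmd 2 (t=47): FL=S FR=S RL=W RR=S
after cmd 3 (t=51): FL=S FR=S RL=W RR=S
after cmd 4 (t=63): FL=S FR=W RL=S RR=S
after cmd 5 (t=74): FL=S FR=S RL=W RR=S


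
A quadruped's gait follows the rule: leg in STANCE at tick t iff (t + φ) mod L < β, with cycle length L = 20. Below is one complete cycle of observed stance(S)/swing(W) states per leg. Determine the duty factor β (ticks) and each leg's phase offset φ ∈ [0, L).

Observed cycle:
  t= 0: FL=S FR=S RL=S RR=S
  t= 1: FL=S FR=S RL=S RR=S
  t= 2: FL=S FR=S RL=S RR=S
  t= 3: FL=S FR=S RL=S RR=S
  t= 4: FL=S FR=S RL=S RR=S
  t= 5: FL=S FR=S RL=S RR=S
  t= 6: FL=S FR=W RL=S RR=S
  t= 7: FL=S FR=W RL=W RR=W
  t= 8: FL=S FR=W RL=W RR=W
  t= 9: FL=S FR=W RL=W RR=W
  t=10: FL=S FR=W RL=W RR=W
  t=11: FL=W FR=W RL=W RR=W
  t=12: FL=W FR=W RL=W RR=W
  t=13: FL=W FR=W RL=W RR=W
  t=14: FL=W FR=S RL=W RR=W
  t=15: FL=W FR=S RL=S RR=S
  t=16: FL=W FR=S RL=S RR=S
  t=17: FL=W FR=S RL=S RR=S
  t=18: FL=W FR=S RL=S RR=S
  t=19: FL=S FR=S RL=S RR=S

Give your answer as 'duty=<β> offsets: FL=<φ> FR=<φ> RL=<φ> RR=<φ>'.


duty=12 offsets: FL=1 FR=6 RL=5 RR=5

duty β = stance ticks per leg = 12
FL: stance ticks = 12; W→S at t=19 → φ=1
FR: stance ticks = 12; W→S at t=14 → φ=6
RL: stance ticks = 12; W→S at t=15 → φ=5
RR: stance ticks = 12; W→S at t=15 → φ=5


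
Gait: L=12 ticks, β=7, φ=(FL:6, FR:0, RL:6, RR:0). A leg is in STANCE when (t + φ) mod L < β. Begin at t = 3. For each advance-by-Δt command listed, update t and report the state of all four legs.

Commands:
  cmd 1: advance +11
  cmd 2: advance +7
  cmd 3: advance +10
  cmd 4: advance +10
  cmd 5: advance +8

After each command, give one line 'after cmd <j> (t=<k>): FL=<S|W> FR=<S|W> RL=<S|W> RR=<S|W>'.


after cmd 1 (t=14): FL=W FR=S RL=W RR=S
after cmd 2 (t=21): FL=S FR=W RL=S RR=W
after cmd 3 (t=31): FL=S FR=W RL=S RR=W
after cmd 4 (t=41): FL=W FR=S RL=W RR=S
after cmd 5 (t=49): FL=W FR=S RL=W RR=S

start t=3: FL=W FR=S RL=W RR=S
cmd 1: advance +11 → t=14, phase=(8,2,8,2) → FL=W FR=S RL=W RR=S
cmd 2: advance +7 → t=21, phase=(3,9,3,9) → FL=S FR=W RL=S RR=W
cmd 3: advance +10 → t=31, phase=(1,7,1,7) → FL=S FR=W RL=S RR=W
cmd 4: advance +10 → t=41, phase=(11,5,11,5) → FL=W FR=S RL=W RR=S
cmd 5: advance +8 → t=49, phase=(7,1,7,1) → FL=W FR=S RL=W RR=S


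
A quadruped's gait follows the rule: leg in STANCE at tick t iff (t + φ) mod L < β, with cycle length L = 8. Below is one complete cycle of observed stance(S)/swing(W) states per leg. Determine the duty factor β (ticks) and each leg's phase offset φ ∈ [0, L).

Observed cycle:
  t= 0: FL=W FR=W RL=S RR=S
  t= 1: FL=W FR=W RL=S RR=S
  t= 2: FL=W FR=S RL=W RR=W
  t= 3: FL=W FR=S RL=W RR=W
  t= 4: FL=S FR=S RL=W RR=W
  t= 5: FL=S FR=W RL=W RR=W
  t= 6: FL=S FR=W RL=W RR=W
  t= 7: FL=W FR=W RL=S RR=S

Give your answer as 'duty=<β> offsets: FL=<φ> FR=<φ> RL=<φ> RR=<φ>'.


duty β = stance ticks per leg = 3
FL: stance ticks = 3; W→S at t=4 → φ=4
FR: stance ticks = 3; W→S at t=2 → φ=6
RL: stance ticks = 3; W→S at t=7 → φ=1
RR: stance ticks = 3; W→S at t=7 → φ=1

duty=3 offsets: FL=4 FR=6 RL=1 RR=1


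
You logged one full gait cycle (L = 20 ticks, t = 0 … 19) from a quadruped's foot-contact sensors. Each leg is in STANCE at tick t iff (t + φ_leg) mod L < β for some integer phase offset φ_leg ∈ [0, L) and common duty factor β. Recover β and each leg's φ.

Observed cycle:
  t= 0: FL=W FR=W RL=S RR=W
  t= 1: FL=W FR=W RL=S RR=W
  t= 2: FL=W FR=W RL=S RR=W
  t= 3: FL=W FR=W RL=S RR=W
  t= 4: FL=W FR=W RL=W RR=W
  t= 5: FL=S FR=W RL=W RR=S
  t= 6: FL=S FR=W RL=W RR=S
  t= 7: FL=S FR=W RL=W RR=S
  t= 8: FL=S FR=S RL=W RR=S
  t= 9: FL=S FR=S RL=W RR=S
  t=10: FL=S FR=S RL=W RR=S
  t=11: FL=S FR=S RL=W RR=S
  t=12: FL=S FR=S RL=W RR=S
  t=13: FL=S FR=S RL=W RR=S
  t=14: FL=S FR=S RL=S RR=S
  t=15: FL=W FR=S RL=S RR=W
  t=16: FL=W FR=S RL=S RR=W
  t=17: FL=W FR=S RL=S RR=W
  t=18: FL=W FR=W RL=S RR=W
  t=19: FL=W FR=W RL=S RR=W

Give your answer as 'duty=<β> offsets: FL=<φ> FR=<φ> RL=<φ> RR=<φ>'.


duty β = stance ticks per leg = 10
FL: stance ticks = 10; W→S at t=5 → φ=15
FR: stance ticks = 10; W→S at t=8 → φ=12
RL: stance ticks = 10; W→S at t=14 → φ=6
RR: stance ticks = 10; W→S at t=5 → φ=15

duty=10 offsets: FL=15 FR=12 RL=6 RR=15


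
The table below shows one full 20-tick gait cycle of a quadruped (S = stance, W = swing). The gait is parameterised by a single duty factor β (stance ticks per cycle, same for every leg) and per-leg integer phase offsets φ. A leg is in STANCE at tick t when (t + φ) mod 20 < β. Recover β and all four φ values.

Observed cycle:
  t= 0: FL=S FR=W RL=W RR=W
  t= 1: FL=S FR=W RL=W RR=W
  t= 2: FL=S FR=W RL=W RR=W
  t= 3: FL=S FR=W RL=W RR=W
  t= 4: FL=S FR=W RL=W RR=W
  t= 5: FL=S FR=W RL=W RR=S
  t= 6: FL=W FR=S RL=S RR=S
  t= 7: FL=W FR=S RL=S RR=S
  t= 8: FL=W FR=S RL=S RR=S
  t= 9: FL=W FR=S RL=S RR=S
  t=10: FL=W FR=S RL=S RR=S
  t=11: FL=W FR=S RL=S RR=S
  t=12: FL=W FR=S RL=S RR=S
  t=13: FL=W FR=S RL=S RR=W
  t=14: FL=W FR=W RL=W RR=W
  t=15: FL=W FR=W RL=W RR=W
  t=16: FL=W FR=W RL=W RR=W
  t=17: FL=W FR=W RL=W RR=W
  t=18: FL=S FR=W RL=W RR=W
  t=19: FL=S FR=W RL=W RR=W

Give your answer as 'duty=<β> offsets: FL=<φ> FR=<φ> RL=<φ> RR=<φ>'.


duty β = stance ticks per leg = 8
FL: stance ticks = 8; W→S at t=18 → φ=2
FR: stance ticks = 8; W→S at t=6 → φ=14
RL: stance ticks = 8; W→S at t=6 → φ=14
RR: stance ticks = 8; W→S at t=5 → φ=15

duty=8 offsets: FL=2 FR=14 RL=14 RR=15


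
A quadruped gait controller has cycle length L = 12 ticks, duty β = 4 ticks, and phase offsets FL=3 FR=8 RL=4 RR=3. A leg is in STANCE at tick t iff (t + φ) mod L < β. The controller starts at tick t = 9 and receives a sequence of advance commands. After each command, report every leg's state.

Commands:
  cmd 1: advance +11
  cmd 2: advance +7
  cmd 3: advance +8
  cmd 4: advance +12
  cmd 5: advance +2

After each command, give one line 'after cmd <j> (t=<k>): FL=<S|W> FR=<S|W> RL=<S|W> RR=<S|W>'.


start t=9: FL=S FR=W RL=S RR=S
cmd 1: advance +11 → t=20, phase=(11,4,0,11) → FL=W FR=W RL=S RR=W
cmd 2: advance +7 → t=27, phase=(6,11,7,6) → FL=W FR=W RL=W RR=W
cmd 3: advance +8 → t=35, phase=(2,7,3,2) → FL=S FR=W RL=S RR=S
cmd 4: advance +12 → t=47, phase=(2,7,3,2) → FL=S FR=W RL=S RR=S
cmd 5: advance +2 → t=49, phase=(4,9,5,4) → FL=W FR=W RL=W RR=W

after cmd 1 (t=20): FL=W FR=W RL=S RR=W
after cmd 2 (t=27): FL=W FR=W RL=W RR=W
after cmd 3 (t=35): FL=S FR=W RL=S RR=S
after cmd 4 (t=47): FL=S FR=W RL=S RR=S
after cmd 5 (t=49): FL=W FR=W RL=W RR=W


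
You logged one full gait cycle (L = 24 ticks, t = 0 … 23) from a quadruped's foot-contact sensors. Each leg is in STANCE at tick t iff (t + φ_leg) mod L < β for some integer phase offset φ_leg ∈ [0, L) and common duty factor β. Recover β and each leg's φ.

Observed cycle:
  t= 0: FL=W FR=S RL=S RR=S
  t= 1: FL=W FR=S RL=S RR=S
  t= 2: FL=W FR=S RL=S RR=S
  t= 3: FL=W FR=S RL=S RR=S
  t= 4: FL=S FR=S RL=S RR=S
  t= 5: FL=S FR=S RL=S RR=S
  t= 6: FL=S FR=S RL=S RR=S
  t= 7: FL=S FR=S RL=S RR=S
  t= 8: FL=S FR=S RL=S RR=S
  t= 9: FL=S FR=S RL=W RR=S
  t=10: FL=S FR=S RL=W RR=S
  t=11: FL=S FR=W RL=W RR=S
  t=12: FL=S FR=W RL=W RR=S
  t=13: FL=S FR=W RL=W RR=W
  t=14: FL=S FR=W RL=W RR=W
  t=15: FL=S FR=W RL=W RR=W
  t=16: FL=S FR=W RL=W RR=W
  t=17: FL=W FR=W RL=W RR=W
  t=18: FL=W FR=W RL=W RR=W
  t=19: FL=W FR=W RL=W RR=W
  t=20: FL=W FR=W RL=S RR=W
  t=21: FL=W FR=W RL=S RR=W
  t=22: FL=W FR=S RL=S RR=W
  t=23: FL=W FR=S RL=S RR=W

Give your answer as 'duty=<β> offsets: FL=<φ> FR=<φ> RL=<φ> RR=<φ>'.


duty β = stance ticks per leg = 13
FL: stance ticks = 13; W→S at t=4 → φ=20
FR: stance ticks = 13; W→S at t=22 → φ=2
RL: stance ticks = 13; W→S at t=20 → φ=4
RR: stance ticks = 13; W→S at t=0 → φ=0

duty=13 offsets: FL=20 FR=2 RL=4 RR=0


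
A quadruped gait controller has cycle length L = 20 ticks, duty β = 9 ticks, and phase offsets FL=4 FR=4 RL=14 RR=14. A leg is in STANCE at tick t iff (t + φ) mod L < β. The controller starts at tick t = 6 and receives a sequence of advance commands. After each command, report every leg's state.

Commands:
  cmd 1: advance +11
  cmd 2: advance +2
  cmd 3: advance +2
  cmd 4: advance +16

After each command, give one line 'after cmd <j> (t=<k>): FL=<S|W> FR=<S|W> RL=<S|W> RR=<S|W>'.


start t=6: FL=W FR=W RL=S RR=S
cmd 1: advance +11 → t=17, phase=(1,1,11,11) → FL=S FR=S RL=W RR=W
cmd 2: advance +2 → t=19, phase=(3,3,13,13) → FL=S FR=S RL=W RR=W
cmd 3: advance +2 → t=21, phase=(5,5,15,15) → FL=S FR=S RL=W RR=W
cmd 4: advance +16 → t=37, phase=(1,1,11,11) → FL=S FR=S RL=W RR=W

after cmd 1 (t=17): FL=S FR=S RL=W RR=W
after cmd 2 (t=19): FL=S FR=S RL=W RR=W
after cmd 3 (t=21): FL=S FR=S RL=W RR=W
after cmd 4 (t=37): FL=S FR=S RL=W RR=W


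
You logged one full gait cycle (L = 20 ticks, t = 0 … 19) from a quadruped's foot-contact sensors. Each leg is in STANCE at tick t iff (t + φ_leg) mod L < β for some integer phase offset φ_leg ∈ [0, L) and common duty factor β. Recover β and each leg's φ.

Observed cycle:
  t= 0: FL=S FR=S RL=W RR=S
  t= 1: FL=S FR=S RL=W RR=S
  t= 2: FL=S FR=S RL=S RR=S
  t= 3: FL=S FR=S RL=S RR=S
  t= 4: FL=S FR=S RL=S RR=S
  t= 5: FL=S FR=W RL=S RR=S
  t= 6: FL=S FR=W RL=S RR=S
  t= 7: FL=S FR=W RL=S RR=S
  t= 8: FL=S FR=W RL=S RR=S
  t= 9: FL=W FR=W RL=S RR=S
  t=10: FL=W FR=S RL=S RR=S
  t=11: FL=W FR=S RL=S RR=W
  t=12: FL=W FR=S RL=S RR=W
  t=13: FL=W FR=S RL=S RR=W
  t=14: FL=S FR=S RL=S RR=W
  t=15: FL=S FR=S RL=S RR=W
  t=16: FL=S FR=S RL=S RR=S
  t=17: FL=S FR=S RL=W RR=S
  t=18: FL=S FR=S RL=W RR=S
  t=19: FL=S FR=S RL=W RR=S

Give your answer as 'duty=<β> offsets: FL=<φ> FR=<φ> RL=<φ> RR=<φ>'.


duty=15 offsets: FL=6 FR=10 RL=18 RR=4

duty β = stance ticks per leg = 15
FL: stance ticks = 15; W→S at t=14 → φ=6
FR: stance ticks = 15; W→S at t=10 → φ=10
RL: stance ticks = 15; W→S at t=2 → φ=18
RR: stance ticks = 15; W→S at t=16 → φ=4


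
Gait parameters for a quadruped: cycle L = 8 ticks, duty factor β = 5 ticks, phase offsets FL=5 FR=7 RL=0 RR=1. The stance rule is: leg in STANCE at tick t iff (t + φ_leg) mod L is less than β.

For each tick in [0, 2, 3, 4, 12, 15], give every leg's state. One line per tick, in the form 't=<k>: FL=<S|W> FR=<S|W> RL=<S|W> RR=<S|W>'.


t=0: phase=(5,7,0,1) vs β=5 → FL=W FR=W RL=S RR=S
t=2: phase=(7,1,2,3) vs β=5 → FL=W FR=S RL=S RR=S
t=3: phase=(0,2,3,4) vs β=5 → FL=S FR=S RL=S RR=S
t=4: phase=(1,3,4,5) vs β=5 → FL=S FR=S RL=S RR=W
t=12: phase=(1,3,4,5) vs β=5 → FL=S FR=S RL=S RR=W
t=15: phase=(4,6,7,0) vs β=5 → FL=S FR=W RL=W RR=S

t=0: FL=W FR=W RL=S RR=S
t=2: FL=W FR=S RL=S RR=S
t=3: FL=S FR=S RL=S RR=S
t=4: FL=S FR=S RL=S RR=W
t=12: FL=S FR=S RL=S RR=W
t=15: FL=S FR=W RL=W RR=S
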